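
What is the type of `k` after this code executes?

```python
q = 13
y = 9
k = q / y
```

int / int always returns float in Python 3 (13 / 9 = 1.44444)

float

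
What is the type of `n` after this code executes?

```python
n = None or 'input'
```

'or' with None returns the other value ('input', str)

str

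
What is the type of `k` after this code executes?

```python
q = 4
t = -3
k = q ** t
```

int ** negative int returns float

float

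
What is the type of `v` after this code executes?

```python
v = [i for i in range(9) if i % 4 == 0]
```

A list comprehension [...] produces a list

list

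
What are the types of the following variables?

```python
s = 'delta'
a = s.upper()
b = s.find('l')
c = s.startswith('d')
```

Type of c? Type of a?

str.startswith() returns bool; str.upper() returns str

bool, str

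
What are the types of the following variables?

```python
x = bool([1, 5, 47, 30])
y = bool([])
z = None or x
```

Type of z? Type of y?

None or <bool> returns the bool; bool() returns bool

bool, bool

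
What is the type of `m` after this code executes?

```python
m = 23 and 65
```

'and' returns the last value when all truthy (65, which is int)

int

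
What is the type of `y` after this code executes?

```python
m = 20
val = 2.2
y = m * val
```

int * float returns float (20 * 2.2 = 44.0)

float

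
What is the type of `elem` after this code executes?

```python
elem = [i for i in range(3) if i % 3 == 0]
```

A list comprehension [...] produces a list

list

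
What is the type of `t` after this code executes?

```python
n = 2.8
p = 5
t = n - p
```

float - int returns float (2.8 - 5 = -2.2)

float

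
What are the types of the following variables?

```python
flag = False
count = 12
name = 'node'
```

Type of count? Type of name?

count is int; name is str

int, str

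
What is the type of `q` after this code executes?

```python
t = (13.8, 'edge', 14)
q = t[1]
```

Index 1 of tuple is 'edge' which is str

str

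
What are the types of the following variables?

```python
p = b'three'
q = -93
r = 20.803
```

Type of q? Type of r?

q is int; r is float

int, float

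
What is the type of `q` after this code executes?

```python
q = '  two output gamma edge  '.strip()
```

str.strip() returns str

str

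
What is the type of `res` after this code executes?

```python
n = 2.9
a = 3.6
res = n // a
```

float // float returns float (floor division preserves float type)

float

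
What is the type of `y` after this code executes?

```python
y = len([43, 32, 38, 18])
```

len() always returns int

int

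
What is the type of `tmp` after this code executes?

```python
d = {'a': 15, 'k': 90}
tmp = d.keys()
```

.keys() returns a dict_keys view object

dict_keys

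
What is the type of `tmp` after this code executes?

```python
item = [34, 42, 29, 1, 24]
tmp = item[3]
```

Indexing a list of ints returns int (item[3] = 1)

int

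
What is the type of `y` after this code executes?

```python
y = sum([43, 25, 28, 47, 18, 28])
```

sum() of ints returns int

int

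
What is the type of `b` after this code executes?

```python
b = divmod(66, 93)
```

divmod() returns a tuple (quotient, remainder)

tuple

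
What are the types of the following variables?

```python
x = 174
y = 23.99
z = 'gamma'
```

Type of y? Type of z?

y is float; z is str

float, str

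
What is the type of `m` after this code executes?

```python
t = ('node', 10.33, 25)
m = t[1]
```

Index 1 of tuple is 10.33 which is float

float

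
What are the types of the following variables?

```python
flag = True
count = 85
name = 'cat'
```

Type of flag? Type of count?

flag is bool; count is int

bool, int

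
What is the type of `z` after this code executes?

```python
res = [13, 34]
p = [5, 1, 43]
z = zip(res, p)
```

zip() returns a zip iterator object

zip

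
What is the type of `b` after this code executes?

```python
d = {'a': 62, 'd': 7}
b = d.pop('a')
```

dict.pop() returns the value (int)

int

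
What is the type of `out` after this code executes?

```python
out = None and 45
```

'and' returns first falsy value (None)

NoneType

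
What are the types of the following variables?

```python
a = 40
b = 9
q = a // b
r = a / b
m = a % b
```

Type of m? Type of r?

int % int returns int; int / int returns float

int, float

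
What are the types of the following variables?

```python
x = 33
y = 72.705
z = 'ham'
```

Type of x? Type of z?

x is int; z is str

int, str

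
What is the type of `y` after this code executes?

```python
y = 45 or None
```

'or' returns first truthy value (45, int)

int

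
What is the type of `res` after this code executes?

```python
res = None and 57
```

'and' returns first falsy value (None)

NoneType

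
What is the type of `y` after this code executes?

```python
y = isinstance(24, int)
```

isinstance() returns bool

bool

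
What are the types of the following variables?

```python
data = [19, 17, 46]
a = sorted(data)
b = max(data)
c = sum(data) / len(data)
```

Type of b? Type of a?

max of ints returns int; sorted() returns list

int, list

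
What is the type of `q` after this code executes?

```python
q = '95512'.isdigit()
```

str.isdigit() returns bool

bool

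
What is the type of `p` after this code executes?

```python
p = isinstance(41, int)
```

isinstance() returns bool

bool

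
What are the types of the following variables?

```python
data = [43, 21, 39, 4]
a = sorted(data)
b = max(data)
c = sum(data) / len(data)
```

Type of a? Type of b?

sorted() returns list; max of ints returns int

list, int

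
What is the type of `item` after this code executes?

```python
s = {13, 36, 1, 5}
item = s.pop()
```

Popping from a set of ints returns int

int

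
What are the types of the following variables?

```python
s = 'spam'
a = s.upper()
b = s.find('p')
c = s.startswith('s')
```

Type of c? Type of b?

str.startswith() returns bool; str.find() returns int

bool, int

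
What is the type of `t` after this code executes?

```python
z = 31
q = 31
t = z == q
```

Equality comparison returns bool

bool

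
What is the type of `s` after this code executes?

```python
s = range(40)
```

range() returns a range object

range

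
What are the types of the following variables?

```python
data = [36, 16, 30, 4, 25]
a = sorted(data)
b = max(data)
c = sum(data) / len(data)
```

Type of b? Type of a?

max of ints returns int; sorted() returns list

int, list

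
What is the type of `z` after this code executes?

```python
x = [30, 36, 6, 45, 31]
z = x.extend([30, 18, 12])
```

list.extend() returns None

NoneType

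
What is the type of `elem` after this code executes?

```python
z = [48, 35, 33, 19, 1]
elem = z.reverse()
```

list.reverse() returns None

NoneType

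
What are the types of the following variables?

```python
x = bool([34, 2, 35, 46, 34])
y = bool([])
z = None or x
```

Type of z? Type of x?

None or <bool> returns the bool; bool() returns bool

bool, bool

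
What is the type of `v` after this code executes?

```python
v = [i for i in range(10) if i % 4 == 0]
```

A list comprehension [...] produces a list

list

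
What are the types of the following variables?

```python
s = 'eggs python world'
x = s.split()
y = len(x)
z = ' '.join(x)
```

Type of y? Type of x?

len() returns int; str.split() returns list

int, list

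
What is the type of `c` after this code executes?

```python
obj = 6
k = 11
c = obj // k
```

int // int returns int (6 // 11 = 0)

int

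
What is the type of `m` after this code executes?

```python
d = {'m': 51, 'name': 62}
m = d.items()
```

dict.items() returns a dict_items view

dict_items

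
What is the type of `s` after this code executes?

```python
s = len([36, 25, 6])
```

len() always returns int

int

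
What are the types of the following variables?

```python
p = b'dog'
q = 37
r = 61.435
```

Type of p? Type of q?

p is bytes; q is int

bytes, int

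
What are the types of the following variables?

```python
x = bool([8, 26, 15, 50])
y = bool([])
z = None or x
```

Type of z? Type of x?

None or <bool> returns the bool; bool() returns bool

bool, bool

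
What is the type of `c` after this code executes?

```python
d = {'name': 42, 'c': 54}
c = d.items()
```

dict.items() returns a dict_items view

dict_items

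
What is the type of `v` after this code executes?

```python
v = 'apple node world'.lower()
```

str.lower() returns str

str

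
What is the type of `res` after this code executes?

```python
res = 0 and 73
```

'and' returns the first falsy value (0, which is int)

int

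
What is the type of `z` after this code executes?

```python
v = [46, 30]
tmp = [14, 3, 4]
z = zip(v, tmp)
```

zip() returns a zip iterator object

zip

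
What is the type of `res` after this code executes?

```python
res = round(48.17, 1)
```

round() with ndigits arg returns float

float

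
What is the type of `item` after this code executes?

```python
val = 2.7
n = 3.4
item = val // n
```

float // float returns float (floor division preserves float type)

float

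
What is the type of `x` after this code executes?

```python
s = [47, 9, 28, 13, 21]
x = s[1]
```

Indexing a list of ints returns int (s[1] = 9)

int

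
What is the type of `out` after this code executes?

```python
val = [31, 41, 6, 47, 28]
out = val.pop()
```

list.pop() returns the popped element (int here)

int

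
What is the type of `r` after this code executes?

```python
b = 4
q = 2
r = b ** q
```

int ** positive int returns int (4 ** 2 = 16)

int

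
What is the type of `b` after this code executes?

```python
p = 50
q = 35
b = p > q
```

Comparison operators return bool

bool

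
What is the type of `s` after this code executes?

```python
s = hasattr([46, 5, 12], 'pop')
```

hasattr() returns bool

bool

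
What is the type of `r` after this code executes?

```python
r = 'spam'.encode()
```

str.encode() returns bytes

bytes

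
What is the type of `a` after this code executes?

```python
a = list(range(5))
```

list(range(...)) returns list

list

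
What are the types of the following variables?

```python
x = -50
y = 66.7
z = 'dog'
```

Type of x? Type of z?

x is int; z is str

int, str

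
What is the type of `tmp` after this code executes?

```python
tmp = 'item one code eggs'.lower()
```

str.lower() returns str

str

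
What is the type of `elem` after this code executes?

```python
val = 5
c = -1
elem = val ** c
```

int ** negative int returns float

float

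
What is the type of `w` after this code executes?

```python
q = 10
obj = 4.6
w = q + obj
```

int + float returns float (10 + 4.6 = 14.6)

float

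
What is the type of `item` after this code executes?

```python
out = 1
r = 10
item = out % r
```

int % int returns int (1 % 10 = 1)

int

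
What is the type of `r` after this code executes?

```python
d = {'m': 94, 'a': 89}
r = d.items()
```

dict.items() returns a dict_items view

dict_items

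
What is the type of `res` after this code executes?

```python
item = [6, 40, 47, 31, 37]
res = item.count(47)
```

list.count() returns int

int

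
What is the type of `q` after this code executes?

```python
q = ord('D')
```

ord() returns int (Unicode code point)

int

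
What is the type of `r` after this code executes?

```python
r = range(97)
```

range() returns a range object

range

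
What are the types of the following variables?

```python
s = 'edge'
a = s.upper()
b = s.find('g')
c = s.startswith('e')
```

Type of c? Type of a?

str.startswith() returns bool; str.upper() returns str

bool, str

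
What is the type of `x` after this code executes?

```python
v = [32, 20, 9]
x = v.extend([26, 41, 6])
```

list.extend() returns None

NoneType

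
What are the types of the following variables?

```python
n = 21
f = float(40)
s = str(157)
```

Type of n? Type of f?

n is int; f is float

int, float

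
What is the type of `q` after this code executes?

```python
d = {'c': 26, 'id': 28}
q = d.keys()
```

.keys() returns a dict_keys view object

dict_keys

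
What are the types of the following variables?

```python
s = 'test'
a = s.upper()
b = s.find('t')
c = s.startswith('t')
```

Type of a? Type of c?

str.upper() returns str; str.startswith() returns bool

str, bool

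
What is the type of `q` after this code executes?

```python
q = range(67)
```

range() returns a range object

range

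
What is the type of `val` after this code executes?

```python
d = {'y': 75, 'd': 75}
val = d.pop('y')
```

dict.pop() returns the value (int)

int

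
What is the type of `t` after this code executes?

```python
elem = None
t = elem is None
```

'is' comparison returns bool

bool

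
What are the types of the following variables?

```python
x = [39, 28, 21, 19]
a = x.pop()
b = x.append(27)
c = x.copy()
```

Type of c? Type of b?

list.copy() returns list; list.append() returns None

list, NoneType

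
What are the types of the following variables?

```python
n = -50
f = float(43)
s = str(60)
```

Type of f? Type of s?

f is float; s is str

float, str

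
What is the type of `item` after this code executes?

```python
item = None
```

None has type NoneType

NoneType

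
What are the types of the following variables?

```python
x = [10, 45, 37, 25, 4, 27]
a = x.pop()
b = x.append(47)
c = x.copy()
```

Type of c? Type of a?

list.copy() returns list; list.pop() returns the element (int)

list, int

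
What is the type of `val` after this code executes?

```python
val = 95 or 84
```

'or' returns the first truthy value (95, which is int)

int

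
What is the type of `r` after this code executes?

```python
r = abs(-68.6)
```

abs() of float returns float

float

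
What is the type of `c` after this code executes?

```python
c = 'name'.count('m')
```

str.count() returns int

int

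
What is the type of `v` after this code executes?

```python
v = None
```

None has type NoneType

NoneType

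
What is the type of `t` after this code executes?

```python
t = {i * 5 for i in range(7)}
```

A set comprehension {expr for x in iterable} produces a set

set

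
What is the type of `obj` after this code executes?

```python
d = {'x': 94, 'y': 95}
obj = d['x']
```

Accessing dict[str, int] with key 'x' returns int value 94

int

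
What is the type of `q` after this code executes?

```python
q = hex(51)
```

hex() returns str representation

str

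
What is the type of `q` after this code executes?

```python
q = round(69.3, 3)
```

round() with ndigits arg returns float

float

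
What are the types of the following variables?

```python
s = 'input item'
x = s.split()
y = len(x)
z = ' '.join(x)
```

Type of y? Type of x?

len() returns int; str.split() returns list

int, list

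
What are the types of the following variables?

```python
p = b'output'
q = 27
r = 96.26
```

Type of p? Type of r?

p is bytes; r is float

bytes, float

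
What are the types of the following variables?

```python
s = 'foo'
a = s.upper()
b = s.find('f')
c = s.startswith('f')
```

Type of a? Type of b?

str.upper() returns str; str.find() returns int

str, int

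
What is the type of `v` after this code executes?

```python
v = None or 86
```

'or' with None returns the other value (86, int)

int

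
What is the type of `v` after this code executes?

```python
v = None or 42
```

'or' with None returns the other value (42, int)

int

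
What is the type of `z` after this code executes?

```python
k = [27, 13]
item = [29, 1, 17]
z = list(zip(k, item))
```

list(zip(...)) returns a list of tuples

list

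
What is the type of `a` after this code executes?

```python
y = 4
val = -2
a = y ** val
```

int ** negative int returns float

float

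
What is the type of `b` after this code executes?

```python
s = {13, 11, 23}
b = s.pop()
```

Popping from a set of ints returns int

int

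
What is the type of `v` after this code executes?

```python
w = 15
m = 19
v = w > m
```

Comparison operators return bool

bool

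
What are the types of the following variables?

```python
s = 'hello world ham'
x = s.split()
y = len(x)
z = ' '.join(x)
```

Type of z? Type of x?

str.join() returns str; str.split() returns list

str, list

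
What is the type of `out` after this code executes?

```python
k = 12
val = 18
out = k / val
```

int / int always returns float in Python 3 (12 / 18 = 0.666667)

float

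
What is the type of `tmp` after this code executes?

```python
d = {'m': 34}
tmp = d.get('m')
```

dict.get() returns the value (int) when key is found

int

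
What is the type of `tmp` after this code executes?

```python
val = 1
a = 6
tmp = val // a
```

int // int returns int (1 // 6 = 0)

int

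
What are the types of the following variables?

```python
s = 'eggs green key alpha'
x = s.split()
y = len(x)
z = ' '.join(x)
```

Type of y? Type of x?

len() returns int; str.split() returns list

int, list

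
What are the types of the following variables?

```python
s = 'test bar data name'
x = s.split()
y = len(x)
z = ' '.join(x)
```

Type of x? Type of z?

str.split() returns list; str.join() returns str

list, str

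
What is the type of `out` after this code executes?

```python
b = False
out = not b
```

'not' always returns bool

bool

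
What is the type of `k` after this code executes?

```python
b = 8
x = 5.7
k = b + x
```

int + float returns float (8 + 5.7 = 13.7)

float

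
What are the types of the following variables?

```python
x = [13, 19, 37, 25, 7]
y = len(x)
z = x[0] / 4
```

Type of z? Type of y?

int / int returns float; len() returns int

float, int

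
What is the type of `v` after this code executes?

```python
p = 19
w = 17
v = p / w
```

int / int always returns float in Python 3 (19 / 17 = 1.11765)

float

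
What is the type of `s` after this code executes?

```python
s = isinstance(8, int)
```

isinstance() returns bool

bool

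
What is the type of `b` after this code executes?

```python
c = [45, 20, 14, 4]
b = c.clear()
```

list.clear() returns None

NoneType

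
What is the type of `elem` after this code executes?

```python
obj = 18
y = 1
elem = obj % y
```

int % int returns int (18 % 1 = 0)

int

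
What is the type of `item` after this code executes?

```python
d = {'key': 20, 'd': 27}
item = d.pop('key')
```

dict.pop() returns the value (int)

int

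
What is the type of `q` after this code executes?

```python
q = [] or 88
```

'or' returns first truthy value (88, which is int)

int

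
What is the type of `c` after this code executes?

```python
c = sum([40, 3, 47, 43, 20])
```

sum() of ints returns int

int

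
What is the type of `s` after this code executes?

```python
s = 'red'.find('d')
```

str.find() returns int (index, or -1)

int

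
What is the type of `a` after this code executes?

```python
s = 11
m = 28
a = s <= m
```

Comparison operators return bool

bool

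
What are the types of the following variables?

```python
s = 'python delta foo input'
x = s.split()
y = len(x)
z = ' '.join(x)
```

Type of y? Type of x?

len() returns int; str.split() returns list

int, list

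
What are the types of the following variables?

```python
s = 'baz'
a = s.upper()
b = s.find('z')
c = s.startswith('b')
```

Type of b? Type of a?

str.find() returns int; str.upper() returns str

int, str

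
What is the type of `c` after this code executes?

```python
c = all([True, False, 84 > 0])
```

all() returns bool

bool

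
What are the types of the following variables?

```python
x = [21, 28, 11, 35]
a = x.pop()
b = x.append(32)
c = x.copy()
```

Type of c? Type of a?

list.copy() returns list; list.pop() returns the element (int)

list, int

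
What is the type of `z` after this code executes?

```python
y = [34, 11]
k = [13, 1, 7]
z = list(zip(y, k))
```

list(zip(...)) returns a list of tuples

list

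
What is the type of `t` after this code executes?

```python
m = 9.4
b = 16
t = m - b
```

float - int returns float (9.4 - 16 = -6.6)

float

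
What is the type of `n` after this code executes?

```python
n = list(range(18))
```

list(range(...)) returns list

list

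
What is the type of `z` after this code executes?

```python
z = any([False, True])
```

any() returns bool

bool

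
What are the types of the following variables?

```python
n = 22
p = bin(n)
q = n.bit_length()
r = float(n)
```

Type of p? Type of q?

bin() returns str; int.bit_length() returns int

str, int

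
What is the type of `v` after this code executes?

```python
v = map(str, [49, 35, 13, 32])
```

map() returns a map iterator object

map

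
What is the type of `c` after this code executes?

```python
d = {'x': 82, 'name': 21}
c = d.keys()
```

.keys() returns a dict_keys view object

dict_keys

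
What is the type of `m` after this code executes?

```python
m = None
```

None has type NoneType

NoneType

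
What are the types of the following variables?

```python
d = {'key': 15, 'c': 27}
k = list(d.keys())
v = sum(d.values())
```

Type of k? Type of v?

list(...) returns list; sum of int values returns int

list, int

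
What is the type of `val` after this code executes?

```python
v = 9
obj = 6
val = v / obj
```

int / int always returns float in Python 3 (9 / 6 = 1.5)

float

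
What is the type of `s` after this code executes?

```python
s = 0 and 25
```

'and' returns the first falsy value (0, which is int)

int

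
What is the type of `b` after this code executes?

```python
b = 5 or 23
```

'or' returns the first truthy value (5, which is int)

int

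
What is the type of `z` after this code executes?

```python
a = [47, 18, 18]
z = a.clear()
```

list.clear() returns None

NoneType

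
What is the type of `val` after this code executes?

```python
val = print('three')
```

print() returns None

NoneType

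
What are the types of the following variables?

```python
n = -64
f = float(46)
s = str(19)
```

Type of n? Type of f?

n is int; f is float

int, float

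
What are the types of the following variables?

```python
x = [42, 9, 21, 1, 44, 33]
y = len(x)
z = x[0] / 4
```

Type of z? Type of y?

int / int returns float; len() returns int

float, int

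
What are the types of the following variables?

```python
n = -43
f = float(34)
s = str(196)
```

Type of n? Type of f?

n is int; f is float

int, float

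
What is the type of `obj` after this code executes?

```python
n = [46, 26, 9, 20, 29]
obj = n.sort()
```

list.sort() returns None (sorts in place)

NoneType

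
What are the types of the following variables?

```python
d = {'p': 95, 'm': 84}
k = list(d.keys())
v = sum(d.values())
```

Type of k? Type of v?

list(...) returns list; sum of int values returns int

list, int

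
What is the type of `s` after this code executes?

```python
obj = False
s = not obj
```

'not' always returns bool

bool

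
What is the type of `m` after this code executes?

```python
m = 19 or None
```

'or' returns first truthy value (19, int)

int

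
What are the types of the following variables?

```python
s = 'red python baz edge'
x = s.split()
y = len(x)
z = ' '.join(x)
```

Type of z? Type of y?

str.join() returns str; len() returns int

str, int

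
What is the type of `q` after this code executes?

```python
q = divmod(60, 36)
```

divmod() returns a tuple (quotient, remainder)

tuple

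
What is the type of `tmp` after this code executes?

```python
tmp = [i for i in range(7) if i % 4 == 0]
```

A list comprehension [...] produces a list

list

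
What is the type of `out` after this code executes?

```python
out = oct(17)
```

oct() returns str representation

str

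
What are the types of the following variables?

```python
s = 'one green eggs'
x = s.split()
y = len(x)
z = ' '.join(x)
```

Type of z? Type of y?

str.join() returns str; len() returns int

str, int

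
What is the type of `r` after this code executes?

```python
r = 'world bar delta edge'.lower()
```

str.lower() returns str

str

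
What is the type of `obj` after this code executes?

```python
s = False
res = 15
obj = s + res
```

bool + int returns int (False is 0, so 0 + 15 = 15)

int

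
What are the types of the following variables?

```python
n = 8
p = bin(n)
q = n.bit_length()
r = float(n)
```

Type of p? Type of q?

bin() returns str; int.bit_length() returns int

str, int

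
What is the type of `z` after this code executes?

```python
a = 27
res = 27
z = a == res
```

Equality comparison returns bool

bool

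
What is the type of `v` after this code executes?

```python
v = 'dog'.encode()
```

str.encode() returns bytes

bytes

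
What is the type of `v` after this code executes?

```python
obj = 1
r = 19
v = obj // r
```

int // int returns int (1 // 19 = 0)

int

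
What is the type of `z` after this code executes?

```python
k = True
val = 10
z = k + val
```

bool + int returns int (True is 1, so 1 + 10 = 11)

int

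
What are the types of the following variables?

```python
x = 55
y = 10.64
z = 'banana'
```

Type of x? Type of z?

x is int; z is str

int, str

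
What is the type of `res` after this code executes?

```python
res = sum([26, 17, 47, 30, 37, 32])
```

sum() of ints returns int

int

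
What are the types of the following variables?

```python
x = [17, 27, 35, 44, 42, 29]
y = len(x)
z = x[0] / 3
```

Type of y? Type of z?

len() returns int; int / int returns float

int, float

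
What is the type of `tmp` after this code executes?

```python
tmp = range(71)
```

range() returns a range object

range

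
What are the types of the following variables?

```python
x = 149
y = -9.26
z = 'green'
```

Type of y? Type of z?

y is float; z is str

float, str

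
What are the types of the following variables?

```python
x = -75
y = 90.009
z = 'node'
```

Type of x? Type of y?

x is int; y is float

int, float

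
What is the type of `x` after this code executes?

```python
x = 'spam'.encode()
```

str.encode() returns bytes

bytes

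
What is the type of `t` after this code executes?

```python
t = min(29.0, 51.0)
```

min() of floats returns float

float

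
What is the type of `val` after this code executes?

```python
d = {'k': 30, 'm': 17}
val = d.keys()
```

.keys() returns a dict_keys view object

dict_keys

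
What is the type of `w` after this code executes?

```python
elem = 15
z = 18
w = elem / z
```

int / int always returns float in Python 3 (15 / 18 = 0.833333)

float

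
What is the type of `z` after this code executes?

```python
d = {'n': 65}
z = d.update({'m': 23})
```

dict.update() returns None

NoneType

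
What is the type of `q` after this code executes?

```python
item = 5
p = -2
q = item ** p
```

int ** negative int returns float

float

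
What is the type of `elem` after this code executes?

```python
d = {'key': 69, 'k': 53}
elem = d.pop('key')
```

dict.pop() returns the value (int)

int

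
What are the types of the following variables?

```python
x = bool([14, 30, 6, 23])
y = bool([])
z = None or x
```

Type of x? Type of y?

bool() returns bool; bool() returns bool

bool, bool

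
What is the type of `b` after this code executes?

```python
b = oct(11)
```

oct() returns str representation

str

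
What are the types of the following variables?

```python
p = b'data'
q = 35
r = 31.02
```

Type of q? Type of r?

q is int; r is float

int, float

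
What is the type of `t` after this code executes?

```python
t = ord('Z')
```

ord() returns int (Unicode code point)

int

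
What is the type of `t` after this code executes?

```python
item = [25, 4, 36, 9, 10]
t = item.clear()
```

list.clear() returns None

NoneType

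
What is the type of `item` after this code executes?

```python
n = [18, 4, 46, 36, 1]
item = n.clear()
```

list.clear() returns None

NoneType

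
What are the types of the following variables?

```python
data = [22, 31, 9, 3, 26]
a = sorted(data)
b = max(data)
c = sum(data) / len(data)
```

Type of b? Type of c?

max of ints returns int; int / int returns float

int, float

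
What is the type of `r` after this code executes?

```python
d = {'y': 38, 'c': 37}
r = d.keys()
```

.keys() returns a dict_keys view object

dict_keys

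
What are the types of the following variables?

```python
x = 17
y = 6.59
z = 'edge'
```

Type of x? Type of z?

x is int; z is str

int, str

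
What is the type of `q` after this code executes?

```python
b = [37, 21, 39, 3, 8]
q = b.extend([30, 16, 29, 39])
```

list.extend() returns None

NoneType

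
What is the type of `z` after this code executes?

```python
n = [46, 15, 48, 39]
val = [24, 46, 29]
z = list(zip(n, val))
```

list(zip(...)) returns a list of tuples

list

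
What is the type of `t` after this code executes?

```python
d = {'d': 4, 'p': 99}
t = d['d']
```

Accessing dict[str, int] with key 'd' returns int value 4

int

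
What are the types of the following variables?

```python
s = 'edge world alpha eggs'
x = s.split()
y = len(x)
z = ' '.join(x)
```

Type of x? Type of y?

str.split() returns list; len() returns int

list, int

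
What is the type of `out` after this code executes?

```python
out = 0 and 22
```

'and' returns the first falsy value (0, which is int)

int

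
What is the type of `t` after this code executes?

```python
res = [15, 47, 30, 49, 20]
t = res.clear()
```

list.clear() returns None

NoneType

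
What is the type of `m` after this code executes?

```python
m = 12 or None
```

'or' returns first truthy value (12, int)

int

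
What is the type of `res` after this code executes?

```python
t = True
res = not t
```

'not' always returns bool

bool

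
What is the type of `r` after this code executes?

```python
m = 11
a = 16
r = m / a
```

int / int always returns float in Python 3 (11 / 16 = 0.6875)

float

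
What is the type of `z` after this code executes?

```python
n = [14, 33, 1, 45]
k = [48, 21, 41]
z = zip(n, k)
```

zip() returns a zip iterator object

zip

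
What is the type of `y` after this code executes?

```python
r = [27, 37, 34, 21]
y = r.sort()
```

list.sort() returns None (sorts in place)

NoneType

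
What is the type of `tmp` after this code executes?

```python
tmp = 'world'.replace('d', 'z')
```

str.replace() returns str

str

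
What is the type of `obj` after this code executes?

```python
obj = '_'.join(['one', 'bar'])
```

str.join() returns str

str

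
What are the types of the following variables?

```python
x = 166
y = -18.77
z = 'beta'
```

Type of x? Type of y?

x is int; y is float

int, float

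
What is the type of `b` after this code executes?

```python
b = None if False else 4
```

Ternary: condition is False, else branch (4) taken → int

int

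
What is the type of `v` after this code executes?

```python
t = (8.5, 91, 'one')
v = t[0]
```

Index 0 of tuple is 8.5 which is float

float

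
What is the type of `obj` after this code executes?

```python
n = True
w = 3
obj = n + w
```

bool + int returns int (True is 1, so 1 + 3 = 4)

int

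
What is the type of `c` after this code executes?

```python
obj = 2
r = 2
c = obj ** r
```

int ** positive int returns int (2 ** 2 = 4)

int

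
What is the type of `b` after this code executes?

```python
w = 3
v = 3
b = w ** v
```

int ** positive int returns int (3 ** 3 = 27)

int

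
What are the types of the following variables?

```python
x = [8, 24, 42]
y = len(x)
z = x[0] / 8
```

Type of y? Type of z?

len() returns int; int / int returns float

int, float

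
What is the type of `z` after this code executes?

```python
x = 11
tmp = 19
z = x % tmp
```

int % int returns int (11 % 19 = 11)

int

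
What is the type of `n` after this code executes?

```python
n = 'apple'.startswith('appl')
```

str.startswith() returns bool

bool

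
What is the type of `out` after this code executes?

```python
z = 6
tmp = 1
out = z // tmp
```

int // int returns int (6 // 1 = 6)

int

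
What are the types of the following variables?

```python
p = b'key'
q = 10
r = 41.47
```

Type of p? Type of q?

p is bytes; q is int

bytes, int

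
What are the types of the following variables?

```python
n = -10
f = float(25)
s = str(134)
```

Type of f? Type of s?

f is float; s is str

float, str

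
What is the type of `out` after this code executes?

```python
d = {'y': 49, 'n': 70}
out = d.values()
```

.values() returns a dict_values view object

dict_values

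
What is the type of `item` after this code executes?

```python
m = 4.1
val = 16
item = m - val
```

float - int returns float (4.1 - 16 = -11.9)

float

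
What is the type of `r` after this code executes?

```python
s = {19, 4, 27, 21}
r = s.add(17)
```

set.add() returns None (mutates in place)

NoneType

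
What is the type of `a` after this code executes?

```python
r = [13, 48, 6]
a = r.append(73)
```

list.append() returns None (mutates in place)

NoneType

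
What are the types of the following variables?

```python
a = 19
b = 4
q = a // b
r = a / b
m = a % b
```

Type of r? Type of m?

int / int returns float; int % int returns int

float, int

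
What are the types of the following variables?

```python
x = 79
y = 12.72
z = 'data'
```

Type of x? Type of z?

x is int; z is str

int, str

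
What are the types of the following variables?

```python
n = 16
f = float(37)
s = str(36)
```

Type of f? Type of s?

f is float; s is str

float, str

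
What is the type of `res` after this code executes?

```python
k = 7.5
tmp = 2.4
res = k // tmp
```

float // float returns float (floor division preserves float type)

float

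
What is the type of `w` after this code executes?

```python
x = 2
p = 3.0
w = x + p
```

int + float returns float (2 + 3.0 = 5.0)

float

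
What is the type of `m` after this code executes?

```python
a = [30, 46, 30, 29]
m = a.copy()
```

list.copy() returns list

list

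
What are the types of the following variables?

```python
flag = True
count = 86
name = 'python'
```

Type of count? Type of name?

count is int; name is str

int, str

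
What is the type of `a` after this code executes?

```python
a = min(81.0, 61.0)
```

min() of floats returns float

float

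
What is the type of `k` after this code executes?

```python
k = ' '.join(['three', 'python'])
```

str.join() returns str

str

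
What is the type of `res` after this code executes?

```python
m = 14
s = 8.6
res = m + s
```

int + float returns float (14 + 8.6 = 22.6)

float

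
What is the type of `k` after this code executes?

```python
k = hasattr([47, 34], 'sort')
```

hasattr() returns bool

bool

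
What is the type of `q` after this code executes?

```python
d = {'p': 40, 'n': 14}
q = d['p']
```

Accessing dict[str, int] with key 'p' returns int value 40

int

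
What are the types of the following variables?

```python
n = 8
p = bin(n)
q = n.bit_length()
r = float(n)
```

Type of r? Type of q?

float() returns float; int.bit_length() returns int

float, int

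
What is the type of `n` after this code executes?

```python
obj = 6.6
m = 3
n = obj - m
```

float - int returns float (6.6 - 3 = 3.6)

float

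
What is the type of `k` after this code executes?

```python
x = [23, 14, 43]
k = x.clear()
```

list.clear() returns None

NoneType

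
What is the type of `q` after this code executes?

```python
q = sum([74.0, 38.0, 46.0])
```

sum() of floats returns float

float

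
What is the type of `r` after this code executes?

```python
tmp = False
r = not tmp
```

'not' always returns bool

bool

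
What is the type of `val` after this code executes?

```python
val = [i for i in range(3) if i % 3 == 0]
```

A list comprehension [...] produces a list

list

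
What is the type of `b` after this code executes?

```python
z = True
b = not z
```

'not' always returns bool

bool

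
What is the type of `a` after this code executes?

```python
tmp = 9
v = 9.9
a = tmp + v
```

int + float returns float (9 + 9.9 = 18.9)

float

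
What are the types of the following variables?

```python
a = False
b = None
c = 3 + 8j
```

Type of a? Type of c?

a is bool; c is complex

bool, complex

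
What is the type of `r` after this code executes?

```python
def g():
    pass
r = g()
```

A function with no return statement returns None

NoneType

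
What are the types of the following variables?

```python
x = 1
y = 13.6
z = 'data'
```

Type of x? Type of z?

x is int; z is str

int, str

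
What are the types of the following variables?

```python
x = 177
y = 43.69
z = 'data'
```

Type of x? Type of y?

x is int; y is float

int, float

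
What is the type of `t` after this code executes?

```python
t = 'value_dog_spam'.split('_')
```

str.split() returns list

list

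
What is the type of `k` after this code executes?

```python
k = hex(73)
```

hex() returns str representation

str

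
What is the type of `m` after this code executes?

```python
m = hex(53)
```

hex() returns str representation

str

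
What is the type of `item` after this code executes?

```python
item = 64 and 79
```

'and' returns the last value when all truthy (79, which is int)

int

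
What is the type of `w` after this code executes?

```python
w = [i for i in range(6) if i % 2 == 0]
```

A list comprehension [...] produces a list

list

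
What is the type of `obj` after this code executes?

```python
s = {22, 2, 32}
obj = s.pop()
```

Popping from a set of ints returns int

int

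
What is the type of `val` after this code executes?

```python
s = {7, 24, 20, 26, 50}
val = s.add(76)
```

set.add() returns None (mutates in place)

NoneType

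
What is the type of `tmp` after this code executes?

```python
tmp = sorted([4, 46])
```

sorted() always returns list

list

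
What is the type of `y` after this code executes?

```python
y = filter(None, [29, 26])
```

filter() returns a filter iterator object

filter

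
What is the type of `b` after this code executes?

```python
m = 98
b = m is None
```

'is' comparison returns bool

bool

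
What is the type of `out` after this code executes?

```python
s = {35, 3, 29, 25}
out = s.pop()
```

Popping from a set of ints returns int

int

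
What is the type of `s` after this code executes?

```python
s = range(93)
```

range() returns a range object

range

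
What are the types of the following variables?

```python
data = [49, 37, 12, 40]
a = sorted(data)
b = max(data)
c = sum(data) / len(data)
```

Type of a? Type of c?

sorted() returns list; int / int returns float

list, float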